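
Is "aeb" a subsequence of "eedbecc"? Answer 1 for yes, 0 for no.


Check if "aeb" is a subsequence of "eedbecc"
Greedy scan:
  Position 0 ('e'): no match needed
  Position 1 ('e'): no match needed
  Position 2 ('d'): no match needed
  Position 3 ('b'): no match needed
  Position 4 ('e'): no match needed
  Position 5 ('c'): no match needed
  Position 6 ('c'): no match needed
Only matched 0/3 characters => not a subsequence

0


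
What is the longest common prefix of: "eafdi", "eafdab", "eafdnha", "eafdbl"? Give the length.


Words: eafdi, eafdab, eafdnha, eafdbl
  Position 0: all 'e' => match
  Position 1: all 'a' => match
  Position 2: all 'f' => match
  Position 3: all 'd' => match
  Position 4: ('i', 'a', 'n', 'b') => mismatch, stop
LCP = "eafd" (length 4)

4


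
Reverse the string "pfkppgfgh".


Input: pfkppgfgh
Reading characters right to left:
  Position 8: 'h'
  Position 7: 'g'
  Position 6: 'f'
  Position 5: 'g'
  Position 4: 'p'
  Position 3: 'p'
  Position 2: 'k'
  Position 1: 'f'
  Position 0: 'p'
Reversed: hgfgppkfp

hgfgppkfp


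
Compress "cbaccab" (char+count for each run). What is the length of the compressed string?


Input: cbaccab
Runs:
  'c' x 1 => "c1"
  'b' x 1 => "b1"
  'a' x 1 => "a1"
  'c' x 2 => "c2"
  'a' x 1 => "a1"
  'b' x 1 => "b1"
Compressed: "c1b1a1c2a1b1"
Compressed length: 12

12


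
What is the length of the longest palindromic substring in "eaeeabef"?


Input: "eaeeabef"
Checking substrings for palindromes:
  [1:5] "aeea" (len 4) => palindrome
  [0:3] "eae" (len 3) => palindrome
  [2:4] "ee" (len 2) => palindrome
Longest palindromic substring: "aeea" with length 4

4


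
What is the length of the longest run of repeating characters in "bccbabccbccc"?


Input: "bccbabccbccc"
Scanning for longest run:
  Position 1 ('c'): new char, reset run to 1
  Position 2 ('c'): continues run of 'c', length=2
  Position 3 ('b'): new char, reset run to 1
  Position 4 ('a'): new char, reset run to 1
  Position 5 ('b'): new char, reset run to 1
  Position 6 ('c'): new char, reset run to 1
  Position 7 ('c'): continues run of 'c', length=2
  Position 8 ('b'): new char, reset run to 1
  Position 9 ('c'): new char, reset run to 1
  Position 10 ('c'): continues run of 'c', length=2
  Position 11 ('c'): continues run of 'c', length=3
Longest run: 'c' with length 3

3


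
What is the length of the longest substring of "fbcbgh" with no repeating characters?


Input: "fbcbgh"
Sliding window (track last position of each char):
  Position 0 ('f'): window [0,0] length 1 -- new best
  Position 1 ('b'): window [0,1] length 2 -- new best
  Position 2 ('c'): window [0,2] length 3 -- new best
  Position 3 ('b'): repeat (last at 1), move window start to 2
  Position 3 ('b'): window [2,3] length 2
  Position 4 ('g'): window [2,4] length 3
  Position 5 ('h'): window [2,5] length 4 -- new best
Longest substring with no repeats: "cbgh" with length 4

4


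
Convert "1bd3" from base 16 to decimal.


Input: "1bd3" in base 16
Positional expansion:
  Digit '1' (value 1) x 16^3 = 4096
  Digit 'b' (value 11) x 16^2 = 2816
  Digit 'd' (value 13) x 16^1 = 208
  Digit '3' (value 3) x 16^0 = 3
Sum = 7123

7123


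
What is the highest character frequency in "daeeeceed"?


Input: daeeeceed
Character counts:
  'a': 1
  'c': 1
  'd': 2
  'e': 5
Maximum frequency: 5

5


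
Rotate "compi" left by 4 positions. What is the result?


Input: "compi", rotate left by 4
First 4 characters: "comp"
Remaining characters: "i"
Concatenate remaining + first: "i" + "comp" = "icomp"

icomp


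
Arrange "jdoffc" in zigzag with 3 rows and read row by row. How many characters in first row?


Zigzag "jdoffc" into 3 rows:
Placing characters:
  'j' => row 0
  'd' => row 1
  'o' => row 2
  'f' => row 1
  'f' => row 0
  'c' => row 1
Rows:
  Row 0: "jf"
  Row 1: "dfc"
  Row 2: "o"
First row length: 2

2


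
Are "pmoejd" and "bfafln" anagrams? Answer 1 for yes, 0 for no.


Strings: "pmoejd", "bfafln"
Sorted first:  dejmop
Sorted second: abffln
Differ at position 0: 'd' vs 'a' => not anagrams

0


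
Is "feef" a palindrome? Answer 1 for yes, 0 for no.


Input: feef
Reversed: feef
  Compare pos 0 ('f') with pos 3 ('f'): match
  Compare pos 1 ('e') with pos 2 ('e'): match
Result: palindrome

1


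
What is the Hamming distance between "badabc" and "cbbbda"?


Comparing "badabc" and "cbbbda" position by position:
  Position 0: 'b' vs 'c' => differ
  Position 1: 'a' vs 'b' => differ
  Position 2: 'd' vs 'b' => differ
  Position 3: 'a' vs 'b' => differ
  Position 4: 'b' vs 'd' => differ
  Position 5: 'c' vs 'a' => differ
Total differences (Hamming distance): 6

6


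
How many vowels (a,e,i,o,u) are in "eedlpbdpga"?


Input: eedlpbdpga
Checking each character:
  'e' at position 0: vowel (running total: 1)
  'e' at position 1: vowel (running total: 2)
  'd' at position 2: consonant
  'l' at position 3: consonant
  'p' at position 4: consonant
  'b' at position 5: consonant
  'd' at position 6: consonant
  'p' at position 7: consonant
  'g' at position 8: consonant
  'a' at position 9: vowel (running total: 3)
Total vowels: 3

3


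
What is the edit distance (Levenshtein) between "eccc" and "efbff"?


Computing edit distance: "eccc" -> "efbff"
DP table:
           e    f    b    f    f
      0    1    2    3    4    5
  e   1    0    1    2    3    4
  c   2    1    1    2    3    4
  c   3    2    2    2    3    4
  c   4    3    3    3    3    4
Edit distance = dp[4][5] = 4

4


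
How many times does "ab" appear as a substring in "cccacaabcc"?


Searching for "ab" in "cccacaabcc"
Scanning each position:
  Position 0: "cc" => no
  Position 1: "cc" => no
  Position 2: "ca" => no
  Position 3: "ac" => no
  Position 4: "ca" => no
  Position 5: "aa" => no
  Position 6: "ab" => MATCH
  Position 7: "bc" => no
  Position 8: "cc" => no
Total occurrences: 1

1


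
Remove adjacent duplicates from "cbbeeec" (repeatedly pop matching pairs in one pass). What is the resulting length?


Input: cbbeeec
Stack-based adjacent duplicate removal:
  Read 'c': push. Stack: c
  Read 'b': push. Stack: cb
  Read 'b': matches stack top 'b' => pop. Stack: c
  Read 'e': push. Stack: ce
  Read 'e': matches stack top 'e' => pop. Stack: c
  Read 'e': push. Stack: ce
  Read 'c': push. Stack: cec
Final stack: "cec" (length 3)

3


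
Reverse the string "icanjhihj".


Input: icanjhihj
Reading characters right to left:
  Position 8: 'j'
  Position 7: 'h'
  Position 6: 'i'
  Position 5: 'h'
  Position 4: 'j'
  Position 3: 'n'
  Position 2: 'a'
  Position 1: 'c'
  Position 0: 'i'
Reversed: jhihjnaci

jhihjnaci


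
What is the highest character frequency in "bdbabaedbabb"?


Input: bdbabaedbabb
Character counts:
  'a': 3
  'b': 6
  'd': 2
  'e': 1
Maximum frequency: 6

6


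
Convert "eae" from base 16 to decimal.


Input: "eae" in base 16
Positional expansion:
  Digit 'e' (value 14) x 16^2 = 3584
  Digit 'a' (value 10) x 16^1 = 160
  Digit 'e' (value 14) x 16^0 = 14
Sum = 3758

3758


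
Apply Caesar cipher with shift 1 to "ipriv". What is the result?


Caesar cipher: shift "ipriv" by 1
  'i' (pos 8) + 1 = pos 9 = 'j'
  'p' (pos 15) + 1 = pos 16 = 'q'
  'r' (pos 17) + 1 = pos 18 = 's'
  'i' (pos 8) + 1 = pos 9 = 'j'
  'v' (pos 21) + 1 = pos 22 = 'w'
Result: jqsjw

jqsjw


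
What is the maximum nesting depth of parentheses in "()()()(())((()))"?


Input: "()()()(())((()))"
Tracking depth:
  Position 0 '(': depth becomes 1
  Position 1 ')': depth becomes 0
  Position 2 '(': depth becomes 1
  Position 3 ')': depth becomes 0
  Position 4 '(': depth becomes 1
  Position 5 ')': depth becomes 0
  Position 6 '(': depth becomes 1
  Position 7 '(': depth becomes 2
  Position 8 ')': depth becomes 1
  Position 9 ')': depth becomes 0
  Position 10 '(': depth becomes 1
  Position 11 '(': depth becomes 2
  Position 12 '(': depth becomes 3
  Position 13 ')': depth becomes 2
  Position 14 ')': depth becomes 1
  Position 15 ')': depth becomes 0
Maximum depth reached: 3

3


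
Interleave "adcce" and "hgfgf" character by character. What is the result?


Interleaving "adcce" and "hgfgf":
  Position 0: 'a' from first, 'h' from second => "ah"
  Position 1: 'd' from first, 'g' from second => "dg"
  Position 2: 'c' from first, 'f' from second => "cf"
  Position 3: 'c' from first, 'g' from second => "cg"
  Position 4: 'e' from first, 'f' from second => "ef"
Result: ahdgcfcgef

ahdgcfcgef


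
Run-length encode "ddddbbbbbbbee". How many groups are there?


Input: ddddbbbbbbbee
Scanning for consecutive runs:
  Group 1: 'd' x 4 (positions 0-3)
  Group 2: 'b' x 7 (positions 4-10)
  Group 3: 'e' x 2 (positions 11-12)
Total groups: 3

3


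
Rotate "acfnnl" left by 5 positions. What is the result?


Input: "acfnnl", rotate left by 5
First 5 characters: "acfnn"
Remaining characters: "l"
Concatenate remaining + first: "l" + "acfnn" = "lacfnn"

lacfnn


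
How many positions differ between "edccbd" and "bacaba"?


Comparing "edccbd" and "bacaba" position by position:
  Position 0: 'e' vs 'b' => DIFFER
  Position 1: 'd' vs 'a' => DIFFER
  Position 2: 'c' vs 'c' => same
  Position 3: 'c' vs 'a' => DIFFER
  Position 4: 'b' vs 'b' => same
  Position 5: 'd' vs 'a' => DIFFER
Positions that differ: 4

4


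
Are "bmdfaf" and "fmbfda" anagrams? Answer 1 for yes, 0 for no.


Strings: "bmdfaf", "fmbfda"
Sorted first:  abdffm
Sorted second: abdffm
Sorted forms match => anagrams

1


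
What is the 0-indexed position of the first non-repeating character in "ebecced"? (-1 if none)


Input: ebecced
Character frequencies:
  'b': 1
  'c': 2
  'd': 1
  'e': 3
Scanning left to right for freq == 1:
  Position 0 ('e'): freq=3, skip
  Position 1 ('b'): unique! => answer = 1

1


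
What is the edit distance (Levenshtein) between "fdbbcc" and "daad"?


Computing edit distance: "fdbbcc" -> "daad"
DP table:
           d    a    a    d
      0    1    2    3    4
  f   1    1    2    3    4
  d   2    1    2    3    3
  b   3    2    2    3    4
  b   4    3    3    3    4
  c   5    4    4    4    4
  c   6    5    5    5    5
Edit distance = dp[6][4] = 5

5


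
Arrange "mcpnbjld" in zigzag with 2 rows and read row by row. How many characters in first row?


Zigzag "mcpnbjld" into 2 rows:
Placing characters:
  'm' => row 0
  'c' => row 1
  'p' => row 0
  'n' => row 1
  'b' => row 0
  'j' => row 1
  'l' => row 0
  'd' => row 1
Rows:
  Row 0: "mpbl"
  Row 1: "cnjd"
First row length: 4

4


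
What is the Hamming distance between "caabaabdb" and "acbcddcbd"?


Comparing "caabaabdb" and "acbcddcbd" position by position:
  Position 0: 'c' vs 'a' => differ
  Position 1: 'a' vs 'c' => differ
  Position 2: 'a' vs 'b' => differ
  Position 3: 'b' vs 'c' => differ
  Position 4: 'a' vs 'd' => differ
  Position 5: 'a' vs 'd' => differ
  Position 6: 'b' vs 'c' => differ
  Position 7: 'd' vs 'b' => differ
  Position 8: 'b' vs 'd' => differ
Total differences (Hamming distance): 9

9


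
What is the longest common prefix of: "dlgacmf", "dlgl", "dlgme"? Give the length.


Words: dlgacmf, dlgl, dlgme
  Position 0: all 'd' => match
  Position 1: all 'l' => match
  Position 2: all 'g' => match
  Position 3: ('a', 'l', 'm') => mismatch, stop
LCP = "dlg" (length 3)

3


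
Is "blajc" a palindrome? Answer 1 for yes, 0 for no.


Input: blajc
Reversed: cjalb
  Compare pos 0 ('b') with pos 4 ('c'): MISMATCH
  Compare pos 1 ('l') with pos 3 ('j'): MISMATCH
Result: not a palindrome

0


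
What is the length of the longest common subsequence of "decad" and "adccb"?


LCS of "decad" and "adccb"
DP table:
           a    d    c    c    b
      0    0    0    0    0    0
  d   0    0    1    1    1    1
  e   0    0    1    1    1    1
  c   0    0    1    2    2    2
  a   0    1    1    2    2    2
  d   0    1    2    2    2    2
LCS length = dp[5][5] = 2

2


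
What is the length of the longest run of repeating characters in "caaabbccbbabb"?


Input: "caaabbccbbabb"
Scanning for longest run:
  Position 1 ('a'): new char, reset run to 1
  Position 2 ('a'): continues run of 'a', length=2
  Position 3 ('a'): continues run of 'a', length=3
  Position 4 ('b'): new char, reset run to 1
  Position 5 ('b'): continues run of 'b', length=2
  Position 6 ('c'): new char, reset run to 1
  Position 7 ('c'): continues run of 'c', length=2
  Position 8 ('b'): new char, reset run to 1
  Position 9 ('b'): continues run of 'b', length=2
  Position 10 ('a'): new char, reset run to 1
  Position 11 ('b'): new char, reset run to 1
  Position 12 ('b'): continues run of 'b', length=2
Longest run: 'a' with length 3

3


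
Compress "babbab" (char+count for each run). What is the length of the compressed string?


Input: babbab
Runs:
  'b' x 1 => "b1"
  'a' x 1 => "a1"
  'b' x 2 => "b2"
  'a' x 1 => "a1"
  'b' x 1 => "b1"
Compressed: "b1a1b2a1b1"
Compressed length: 10

10


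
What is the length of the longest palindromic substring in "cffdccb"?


Input: "cffdccb"
Checking substrings for palindromes:
  [1:3] "ff" (len 2) => palindrome
  [4:6] "cc" (len 2) => palindrome
Longest palindromic substring: "ff" with length 2

2


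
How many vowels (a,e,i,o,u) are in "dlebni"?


Input: dlebni
Checking each character:
  'd' at position 0: consonant
  'l' at position 1: consonant
  'e' at position 2: vowel (running total: 1)
  'b' at position 3: consonant
  'n' at position 4: consonant
  'i' at position 5: vowel (running total: 2)
Total vowels: 2

2


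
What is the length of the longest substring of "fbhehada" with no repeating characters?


Input: "fbhehada"
Sliding window (track last position of each char):
  Position 0 ('f'): window [0,0] length 1 -- new best
  Position 1 ('b'): window [0,1] length 2 -- new best
  Position 2 ('h'): window [0,2] length 3 -- new best
  Position 3 ('e'): window [0,3] length 4 -- new best
  Position 4 ('h'): repeat (last at 2), move window start to 3
  Position 4 ('h'): window [3,4] length 2
  Position 5 ('a'): window [3,5] length 3
  Position 6 ('d'): window [3,6] length 4
  Position 7 ('a'): repeat (last at 5), move window start to 6
  Position 7 ('a'): window [6,7] length 2
Longest substring with no repeats: "fbhe" with length 4

4


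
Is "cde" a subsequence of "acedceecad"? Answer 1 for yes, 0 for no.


Check if "cde" is a subsequence of "acedceecad"
Greedy scan:
  Position 0 ('a'): no match needed
  Position 1 ('c'): matches sub[0] = 'c'
  Position 2 ('e'): no match needed
  Position 3 ('d'): matches sub[1] = 'd'
  Position 4 ('c'): no match needed
  Position 5 ('e'): matches sub[2] = 'e'
  Position 6 ('e'): no match needed
  Position 7 ('c'): no match needed
  Position 8 ('a'): no match needed
  Position 9 ('d'): no match needed
All 3 characters matched => is a subsequence

1


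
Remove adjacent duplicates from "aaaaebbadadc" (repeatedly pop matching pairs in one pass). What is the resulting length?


Input: aaaaebbadadc
Stack-based adjacent duplicate removal:
  Read 'a': push. Stack: a
  Read 'a': matches stack top 'a' => pop. Stack: (empty)
  Read 'a': push. Stack: a
  Read 'a': matches stack top 'a' => pop. Stack: (empty)
  Read 'e': push. Stack: e
  Read 'b': push. Stack: eb
  Read 'b': matches stack top 'b' => pop. Stack: e
  Read 'a': push. Stack: ea
  Read 'd': push. Stack: ead
  Read 'a': push. Stack: eada
  Read 'd': push. Stack: eadad
  Read 'c': push. Stack: eadadc
Final stack: "eadadc" (length 6)

6


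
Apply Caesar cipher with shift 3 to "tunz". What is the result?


Caesar cipher: shift "tunz" by 3
  't' (pos 19) + 3 = pos 22 = 'w'
  'u' (pos 20) + 3 = pos 23 = 'x'
  'n' (pos 13) + 3 = pos 16 = 'q'
  'z' (pos 25) + 3 = pos 2 = 'c'
Result: wxqc

wxqc


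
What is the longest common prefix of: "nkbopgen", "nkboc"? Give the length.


Words: nkbopgen, nkboc
  Position 0: all 'n' => match
  Position 1: all 'k' => match
  Position 2: all 'b' => match
  Position 3: all 'o' => match
  Position 4: ('p', 'c') => mismatch, stop
LCP = "nkbo" (length 4)

4


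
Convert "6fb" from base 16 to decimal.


Input: "6fb" in base 16
Positional expansion:
  Digit '6' (value 6) x 16^2 = 1536
  Digit 'f' (value 15) x 16^1 = 240
  Digit 'b' (value 11) x 16^0 = 11
Sum = 1787

1787


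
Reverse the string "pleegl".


Input: pleegl
Reading characters right to left:
  Position 5: 'l'
  Position 4: 'g'
  Position 3: 'e'
  Position 2: 'e'
  Position 1: 'l'
  Position 0: 'p'
Reversed: lgeelp

lgeelp


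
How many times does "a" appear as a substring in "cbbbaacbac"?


Searching for "a" in "cbbbaacbac"
Scanning each position:
  Position 0: "c" => no
  Position 1: "b" => no
  Position 2: "b" => no
  Position 3: "b" => no
  Position 4: "a" => MATCH
  Position 5: "a" => MATCH
  Position 6: "c" => no
  Position 7: "b" => no
  Position 8: "a" => MATCH
  Position 9: "c" => no
Total occurrences: 3

3


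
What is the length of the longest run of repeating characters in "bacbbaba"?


Input: "bacbbaba"
Scanning for longest run:
  Position 1 ('a'): new char, reset run to 1
  Position 2 ('c'): new char, reset run to 1
  Position 3 ('b'): new char, reset run to 1
  Position 4 ('b'): continues run of 'b', length=2
  Position 5 ('a'): new char, reset run to 1
  Position 6 ('b'): new char, reset run to 1
  Position 7 ('a'): new char, reset run to 1
Longest run: 'b' with length 2

2


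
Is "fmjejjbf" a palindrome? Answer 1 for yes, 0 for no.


Input: fmjejjbf
Reversed: fbjjejmf
  Compare pos 0 ('f') with pos 7 ('f'): match
  Compare pos 1 ('m') with pos 6 ('b'): MISMATCH
  Compare pos 2 ('j') with pos 5 ('j'): match
  Compare pos 3 ('e') with pos 4 ('j'): MISMATCH
Result: not a palindrome

0


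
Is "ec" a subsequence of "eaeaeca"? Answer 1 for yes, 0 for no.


Check if "ec" is a subsequence of "eaeaeca"
Greedy scan:
  Position 0 ('e'): matches sub[0] = 'e'
  Position 1 ('a'): no match needed
  Position 2 ('e'): no match needed
  Position 3 ('a'): no match needed
  Position 4 ('e'): no match needed
  Position 5 ('c'): matches sub[1] = 'c'
  Position 6 ('a'): no match needed
All 2 characters matched => is a subsequence

1


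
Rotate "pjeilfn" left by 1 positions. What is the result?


Input: "pjeilfn", rotate left by 1
First 1 characters: "p"
Remaining characters: "jeilfn"
Concatenate remaining + first: "jeilfn" + "p" = "jeilfnp"

jeilfnp


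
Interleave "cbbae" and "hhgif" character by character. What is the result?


Interleaving "cbbae" and "hhgif":
  Position 0: 'c' from first, 'h' from second => "ch"
  Position 1: 'b' from first, 'h' from second => "bh"
  Position 2: 'b' from first, 'g' from second => "bg"
  Position 3: 'a' from first, 'i' from second => "ai"
  Position 4: 'e' from first, 'f' from second => "ef"
Result: chbhbgaief

chbhbgaief


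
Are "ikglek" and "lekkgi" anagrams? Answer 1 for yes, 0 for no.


Strings: "ikglek", "lekkgi"
Sorted first:  egikkl
Sorted second: egikkl
Sorted forms match => anagrams

1


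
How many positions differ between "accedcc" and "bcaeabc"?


Comparing "accedcc" and "bcaeabc" position by position:
  Position 0: 'a' vs 'b' => DIFFER
  Position 1: 'c' vs 'c' => same
  Position 2: 'c' vs 'a' => DIFFER
  Position 3: 'e' vs 'e' => same
  Position 4: 'd' vs 'a' => DIFFER
  Position 5: 'c' vs 'b' => DIFFER
  Position 6: 'c' vs 'c' => same
Positions that differ: 4

4


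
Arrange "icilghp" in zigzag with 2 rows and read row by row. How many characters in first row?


Zigzag "icilghp" into 2 rows:
Placing characters:
  'i' => row 0
  'c' => row 1
  'i' => row 0
  'l' => row 1
  'g' => row 0
  'h' => row 1
  'p' => row 0
Rows:
  Row 0: "iigp"
  Row 1: "clh"
First row length: 4

4


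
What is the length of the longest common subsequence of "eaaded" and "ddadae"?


LCS of "eaaded" and "ddadae"
DP table:
           d    d    a    d    a    e
      0    0    0    0    0    0    0
  e   0    0    0    0    0    0    1
  a   0    0    0    1    1    1    1
  a   0    0    0    1    1    2    2
  d   0    1    1    1    2    2    2
  e   0    1    1    1    2    2    3
  d   0    1    2    2    2    2    3
LCS length = dp[6][6] = 3

3


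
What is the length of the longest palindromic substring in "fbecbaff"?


Input: "fbecbaff"
Checking substrings for palindromes:
  [6:8] "ff" (len 2) => palindrome
Longest palindromic substring: "ff" with length 2

2


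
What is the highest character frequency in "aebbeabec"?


Input: aebbeabec
Character counts:
  'a': 2
  'b': 3
  'c': 1
  'e': 3
Maximum frequency: 3

3


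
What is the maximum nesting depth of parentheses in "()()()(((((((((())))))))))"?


Input: "()()()(((((((((())))))))))"
Tracking depth:
  Position 0 '(': depth becomes 1
  Position 1 ')': depth becomes 0
  Position 2 '(': depth becomes 1
  Position 3 ')': depth becomes 0
  Position 4 '(': depth becomes 1
  Position 5 ')': depth becomes 0
  Position 6 '(': depth becomes 1
  Position 7 '(': depth becomes 2
  Position 8 '(': depth becomes 3
  Position 9 '(': depth becomes 4
  Position 10 '(': depth becomes 5
  Position 11 '(': depth becomes 6
  Position 12 '(': depth becomes 7
  Position 13 '(': depth becomes 8
  Position 14 '(': depth becomes 9
  Position 15 '(': depth becomes 10
  Position 16 ')': depth becomes 9
  Position 17 ')': depth becomes 8
  Position 18 ')': depth becomes 7
  Position 19 ')': depth becomes 6
  Position 20 ')': depth becomes 5
  Position 21 ')': depth becomes 4
  Position 22 ')': depth becomes 3
  Position 23 ')': depth becomes 2
  Position 24 ')': depth becomes 1
  Position 25 ')': depth becomes 0
Maximum depth reached: 10

10


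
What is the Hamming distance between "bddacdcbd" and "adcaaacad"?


Comparing "bddacdcbd" and "adcaaacad" position by position:
  Position 0: 'b' vs 'a' => differ
  Position 1: 'd' vs 'd' => same
  Position 2: 'd' vs 'c' => differ
  Position 3: 'a' vs 'a' => same
  Position 4: 'c' vs 'a' => differ
  Position 5: 'd' vs 'a' => differ
  Position 6: 'c' vs 'c' => same
  Position 7: 'b' vs 'a' => differ
  Position 8: 'd' vs 'd' => same
Total differences (Hamming distance): 5

5


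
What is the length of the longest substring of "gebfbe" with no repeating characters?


Input: "gebfbe"
Sliding window (track last position of each char):
  Position 0 ('g'): window [0,0] length 1 -- new best
  Position 1 ('e'): window [0,1] length 2 -- new best
  Position 2 ('b'): window [0,2] length 3 -- new best
  Position 3 ('f'): window [0,3] length 4 -- new best
  Position 4 ('b'): repeat (last at 2), move window start to 3
  Position 4 ('b'): window [3,4] length 2
  Position 5 ('e'): window [3,5] length 3
Longest substring with no repeats: "gebf" with length 4

4


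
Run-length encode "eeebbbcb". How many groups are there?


Input: eeebbbcb
Scanning for consecutive runs:
  Group 1: 'e' x 3 (positions 0-2)
  Group 2: 'b' x 3 (positions 3-5)
  Group 3: 'c' x 1 (positions 6-6)
  Group 4: 'b' x 1 (positions 7-7)
Total groups: 4

4


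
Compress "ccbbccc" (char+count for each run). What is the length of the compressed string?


Input: ccbbccc
Runs:
  'c' x 2 => "c2"
  'b' x 2 => "b2"
  'c' x 3 => "c3"
Compressed: "c2b2c3"
Compressed length: 6

6


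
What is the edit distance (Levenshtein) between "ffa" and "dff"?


Computing edit distance: "ffa" -> "dff"
DP table:
           d    f    f
      0    1    2    3
  f   1    1    1    2
  f   2    2    1    1
  a   3    3    2    2
Edit distance = dp[3][3] = 2

2


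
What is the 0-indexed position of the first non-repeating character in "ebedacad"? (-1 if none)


Input: ebedacad
Character frequencies:
  'a': 2
  'b': 1
  'c': 1
  'd': 2
  'e': 2
Scanning left to right for freq == 1:
  Position 0 ('e'): freq=2, skip
  Position 1 ('b'): unique! => answer = 1

1


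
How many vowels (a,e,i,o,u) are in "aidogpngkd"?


Input: aidogpngkd
Checking each character:
  'a' at position 0: vowel (running total: 1)
  'i' at position 1: vowel (running total: 2)
  'd' at position 2: consonant
  'o' at position 3: vowel (running total: 3)
  'g' at position 4: consonant
  'p' at position 5: consonant
  'n' at position 6: consonant
  'g' at position 7: consonant
  'k' at position 8: consonant
  'd' at position 9: consonant
Total vowels: 3

3


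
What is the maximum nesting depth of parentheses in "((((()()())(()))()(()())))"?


Input: "((((()()())(()))()(()())))"
Tracking depth:
  Position 0 '(': depth becomes 1
  Position 1 '(': depth becomes 2
  Position 2 '(': depth becomes 3
  Position 3 '(': depth becomes 4
  Position 4 '(': depth becomes 5
  Position 5 ')': depth becomes 4
  Position 6 '(': depth becomes 5
  Position 7 ')': depth becomes 4
  Position 8 '(': depth becomes 5
  Position 9 ')': depth becomes 4
  Position 10 ')': depth becomes 3
  Position 11 '(': depth becomes 4
  Position 12 '(': depth becomes 5
  Position 13 ')': depth becomes 4
  Position 14 ')': depth becomes 3
  Position 15 ')': depth becomes 2
  Position 16 '(': depth becomes 3
  Position 17 ')': depth becomes 2
  Position 18 '(': depth becomes 3
  Position 19 '(': depth becomes 4
  Position 20 ')': depth becomes 3
  Position 21 '(': depth becomes 4
  Position 22 ')': depth becomes 3
  Position 23 ')': depth becomes 2
  Position 24 ')': depth becomes 1
  Position 25 ')': depth becomes 0
Maximum depth reached: 5

5


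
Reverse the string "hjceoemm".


Input: hjceoemm
Reading characters right to left:
  Position 7: 'm'
  Position 6: 'm'
  Position 5: 'e'
  Position 4: 'o'
  Position 3: 'e'
  Position 2: 'c'
  Position 1: 'j'
  Position 0: 'h'
Reversed: mmeoecjh

mmeoecjh


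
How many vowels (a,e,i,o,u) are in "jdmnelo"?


Input: jdmnelo
Checking each character:
  'j' at position 0: consonant
  'd' at position 1: consonant
  'm' at position 2: consonant
  'n' at position 3: consonant
  'e' at position 4: vowel (running total: 1)
  'l' at position 5: consonant
  'o' at position 6: vowel (running total: 2)
Total vowels: 2

2


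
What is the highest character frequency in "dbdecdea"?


Input: dbdecdea
Character counts:
  'a': 1
  'b': 1
  'c': 1
  'd': 3
  'e': 2
Maximum frequency: 3

3


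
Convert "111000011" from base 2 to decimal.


Input: "111000011" in base 2
Positional expansion:
  Digit '1' (value 1) x 2^8 = 256
  Digit '1' (value 1) x 2^7 = 128
  Digit '1' (value 1) x 2^6 = 64
  Digit '0' (value 0) x 2^5 = 0
  Digit '0' (value 0) x 2^4 = 0
  Digit '0' (value 0) x 2^3 = 0
  Digit '0' (value 0) x 2^2 = 0
  Digit '1' (value 1) x 2^1 = 2
  Digit '1' (value 1) x 2^0 = 1
Sum = 451

451


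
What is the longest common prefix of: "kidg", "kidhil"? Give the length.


Words: kidg, kidhil
  Position 0: all 'k' => match
  Position 1: all 'i' => match
  Position 2: all 'd' => match
  Position 3: ('g', 'h') => mismatch, stop
LCP = "kid" (length 3)

3


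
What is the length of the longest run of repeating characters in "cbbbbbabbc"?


Input: "cbbbbbabbc"
Scanning for longest run:
  Position 1 ('b'): new char, reset run to 1
  Position 2 ('b'): continues run of 'b', length=2
  Position 3 ('b'): continues run of 'b', length=3
  Position 4 ('b'): continues run of 'b', length=4
  Position 5 ('b'): continues run of 'b', length=5
  Position 6 ('a'): new char, reset run to 1
  Position 7 ('b'): new char, reset run to 1
  Position 8 ('b'): continues run of 'b', length=2
  Position 9 ('c'): new char, reset run to 1
Longest run: 'b' with length 5

5


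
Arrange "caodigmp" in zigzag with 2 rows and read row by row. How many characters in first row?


Zigzag "caodigmp" into 2 rows:
Placing characters:
  'c' => row 0
  'a' => row 1
  'o' => row 0
  'd' => row 1
  'i' => row 0
  'g' => row 1
  'm' => row 0
  'p' => row 1
Rows:
  Row 0: "coim"
  Row 1: "adgp"
First row length: 4

4


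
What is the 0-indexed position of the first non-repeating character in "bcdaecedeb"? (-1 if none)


Input: bcdaecedeb
Character frequencies:
  'a': 1
  'b': 2
  'c': 2
  'd': 2
  'e': 3
Scanning left to right for freq == 1:
  Position 0 ('b'): freq=2, skip
  Position 1 ('c'): freq=2, skip
  Position 2 ('d'): freq=2, skip
  Position 3 ('a'): unique! => answer = 3

3


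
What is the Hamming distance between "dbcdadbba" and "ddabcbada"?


Comparing "dbcdadbba" and "ddabcbada" position by position:
  Position 0: 'd' vs 'd' => same
  Position 1: 'b' vs 'd' => differ
  Position 2: 'c' vs 'a' => differ
  Position 3: 'd' vs 'b' => differ
  Position 4: 'a' vs 'c' => differ
  Position 5: 'd' vs 'b' => differ
  Position 6: 'b' vs 'a' => differ
  Position 7: 'b' vs 'd' => differ
  Position 8: 'a' vs 'a' => same
Total differences (Hamming distance): 7

7


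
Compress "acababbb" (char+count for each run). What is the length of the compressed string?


Input: acababbb
Runs:
  'a' x 1 => "a1"
  'c' x 1 => "c1"
  'a' x 1 => "a1"
  'b' x 1 => "b1"
  'a' x 1 => "a1"
  'b' x 3 => "b3"
Compressed: "a1c1a1b1a1b3"
Compressed length: 12

12


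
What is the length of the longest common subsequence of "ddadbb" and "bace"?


LCS of "ddadbb" and "bace"
DP table:
           b    a    c    e
      0    0    0    0    0
  d   0    0    0    0    0
  d   0    0    0    0    0
  a   0    0    1    1    1
  d   0    0    1    1    1
  b   0    1    1    1    1
  b   0    1    1    1    1
LCS length = dp[6][4] = 1

1


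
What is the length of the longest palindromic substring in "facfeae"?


Input: "facfeae"
Checking substrings for palindromes:
  [4:7] "eae" (len 3) => palindrome
Longest palindromic substring: "eae" with length 3

3


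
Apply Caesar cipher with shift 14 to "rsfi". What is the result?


Caesar cipher: shift "rsfi" by 14
  'r' (pos 17) + 14 = pos 5 = 'f'
  's' (pos 18) + 14 = pos 6 = 'g'
  'f' (pos 5) + 14 = pos 19 = 't'
  'i' (pos 8) + 14 = pos 22 = 'w'
Result: fgtw

fgtw


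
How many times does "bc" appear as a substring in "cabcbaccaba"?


Searching for "bc" in "cabcbaccaba"
Scanning each position:
  Position 0: "ca" => no
  Position 1: "ab" => no
  Position 2: "bc" => MATCH
  Position 3: "cb" => no
  Position 4: "ba" => no
  Position 5: "ac" => no
  Position 6: "cc" => no
  Position 7: "ca" => no
  Position 8: "ab" => no
  Position 9: "ba" => no
Total occurrences: 1

1


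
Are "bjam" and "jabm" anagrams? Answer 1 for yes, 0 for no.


Strings: "bjam", "jabm"
Sorted first:  abjm
Sorted second: abjm
Sorted forms match => anagrams

1


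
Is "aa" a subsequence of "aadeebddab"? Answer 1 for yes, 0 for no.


Check if "aa" is a subsequence of "aadeebddab"
Greedy scan:
  Position 0 ('a'): matches sub[0] = 'a'
  Position 1 ('a'): matches sub[1] = 'a'
  Position 2 ('d'): no match needed
  Position 3 ('e'): no match needed
  Position 4 ('e'): no match needed
  Position 5 ('b'): no match needed
  Position 6 ('d'): no match needed
  Position 7 ('d'): no match needed
  Position 8 ('a'): no match needed
  Position 9 ('b'): no match needed
All 2 characters matched => is a subsequence

1


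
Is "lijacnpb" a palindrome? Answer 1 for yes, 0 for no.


Input: lijacnpb
Reversed: bpncajil
  Compare pos 0 ('l') with pos 7 ('b'): MISMATCH
  Compare pos 1 ('i') with pos 6 ('p'): MISMATCH
  Compare pos 2 ('j') with pos 5 ('n'): MISMATCH
  Compare pos 3 ('a') with pos 4 ('c'): MISMATCH
Result: not a palindrome

0


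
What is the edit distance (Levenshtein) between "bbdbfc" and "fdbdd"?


Computing edit distance: "bbdbfc" -> "fdbdd"
DP table:
           f    d    b    d    d
      0    1    2    3    4    5
  b   1    1    2    2    3    4
  b   2    2    2    2    3    4
  d   3    3    2    3    2    3
  b   4    4    3    2    3    3
  f   5    4    4    3    3    4
  c   6    5    5    4    4    4
Edit distance = dp[6][5] = 4

4


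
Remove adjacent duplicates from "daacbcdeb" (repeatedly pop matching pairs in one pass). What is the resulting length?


Input: daacbcdeb
Stack-based adjacent duplicate removal:
  Read 'd': push. Stack: d
  Read 'a': push. Stack: da
  Read 'a': matches stack top 'a' => pop. Stack: d
  Read 'c': push. Stack: dc
  Read 'b': push. Stack: dcb
  Read 'c': push. Stack: dcbc
  Read 'd': push. Stack: dcbcd
  Read 'e': push. Stack: dcbcde
  Read 'b': push. Stack: dcbcdeb
Final stack: "dcbcdeb" (length 7)

7


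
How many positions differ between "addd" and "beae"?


Comparing "addd" and "beae" position by position:
  Position 0: 'a' vs 'b' => DIFFER
  Position 1: 'd' vs 'e' => DIFFER
  Position 2: 'd' vs 'a' => DIFFER
  Position 3: 'd' vs 'e' => DIFFER
Positions that differ: 4

4


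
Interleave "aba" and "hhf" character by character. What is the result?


Interleaving "aba" and "hhf":
  Position 0: 'a' from first, 'h' from second => "ah"
  Position 1: 'b' from first, 'h' from second => "bh"
  Position 2: 'a' from first, 'f' from second => "af"
Result: ahbhaf

ahbhaf


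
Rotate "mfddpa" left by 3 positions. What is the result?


Input: "mfddpa", rotate left by 3
First 3 characters: "mfd"
Remaining characters: "dpa"
Concatenate remaining + first: "dpa" + "mfd" = "dpamfd"

dpamfd


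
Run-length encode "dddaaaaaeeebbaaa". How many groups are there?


Input: dddaaaaaeeebbaaa
Scanning for consecutive runs:
  Group 1: 'd' x 3 (positions 0-2)
  Group 2: 'a' x 5 (positions 3-7)
  Group 3: 'e' x 3 (positions 8-10)
  Group 4: 'b' x 2 (positions 11-12)
  Group 5: 'a' x 3 (positions 13-15)
Total groups: 5

5


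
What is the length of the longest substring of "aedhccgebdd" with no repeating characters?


Input: "aedhccgebdd"
Sliding window (track last position of each char):
  Position 0 ('a'): window [0,0] length 1 -- new best
  Position 1 ('e'): window [0,1] length 2 -- new best
  Position 2 ('d'): window [0,2] length 3 -- new best
  Position 3 ('h'): window [0,3] length 4 -- new best
  Position 4 ('c'): window [0,4] length 5 -- new best
  Position 5 ('c'): repeat (last at 4), move window start to 5
  Position 5 ('c'): window [5,5] length 1
  Position 6 ('g'): window [5,6] length 2
  Position 7 ('e'): window [5,7] length 3
  Position 8 ('b'): window [5,8] length 4
  Position 9 ('d'): window [5,9] length 5
  Position 10 ('d'): repeat (last at 9), move window start to 10
  Position 10 ('d'): window [10,10] length 1
Longest substring with no repeats: "aedhc" with length 5

5


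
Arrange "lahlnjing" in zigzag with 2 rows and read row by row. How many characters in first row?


Zigzag "lahlnjing" into 2 rows:
Placing characters:
  'l' => row 0
  'a' => row 1
  'h' => row 0
  'l' => row 1
  'n' => row 0
  'j' => row 1
  'i' => row 0
  'n' => row 1
  'g' => row 0
Rows:
  Row 0: "lhnig"
  Row 1: "aljn"
First row length: 5

5


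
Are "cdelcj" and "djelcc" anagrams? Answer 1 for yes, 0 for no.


Strings: "cdelcj", "djelcc"
Sorted first:  ccdejl
Sorted second: ccdejl
Sorted forms match => anagrams

1


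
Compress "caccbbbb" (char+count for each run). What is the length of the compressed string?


Input: caccbbbb
Runs:
  'c' x 1 => "c1"
  'a' x 1 => "a1"
  'c' x 2 => "c2"
  'b' x 4 => "b4"
Compressed: "c1a1c2b4"
Compressed length: 8

8


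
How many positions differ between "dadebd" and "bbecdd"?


Comparing "dadebd" and "bbecdd" position by position:
  Position 0: 'd' vs 'b' => DIFFER
  Position 1: 'a' vs 'b' => DIFFER
  Position 2: 'd' vs 'e' => DIFFER
  Position 3: 'e' vs 'c' => DIFFER
  Position 4: 'b' vs 'd' => DIFFER
  Position 5: 'd' vs 'd' => same
Positions that differ: 5

5


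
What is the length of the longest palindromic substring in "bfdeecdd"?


Input: "bfdeecdd"
Checking substrings for palindromes:
  [3:5] "ee" (len 2) => palindrome
  [6:8] "dd" (len 2) => palindrome
Longest palindromic substring: "ee" with length 2

2


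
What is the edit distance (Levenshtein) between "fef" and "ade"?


Computing edit distance: "fef" -> "ade"
DP table:
           a    d    e
      0    1    2    3
  f   1    1    2    3
  e   2    2    2    2
  f   3    3    3    3
Edit distance = dp[3][3] = 3

3


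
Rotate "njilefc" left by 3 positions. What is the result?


Input: "njilefc", rotate left by 3
First 3 characters: "nji"
Remaining characters: "lefc"
Concatenate remaining + first: "lefc" + "nji" = "lefcnji"

lefcnji


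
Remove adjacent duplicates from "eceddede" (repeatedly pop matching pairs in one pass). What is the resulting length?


Input: eceddede
Stack-based adjacent duplicate removal:
  Read 'e': push. Stack: e
  Read 'c': push. Stack: ec
  Read 'e': push. Stack: ece
  Read 'd': push. Stack: eced
  Read 'd': matches stack top 'd' => pop. Stack: ece
  Read 'e': matches stack top 'e' => pop. Stack: ec
  Read 'd': push. Stack: ecd
  Read 'e': push. Stack: ecde
Final stack: "ecde" (length 4)

4


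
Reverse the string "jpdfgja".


Input: jpdfgja
Reading characters right to left:
  Position 6: 'a'
  Position 5: 'j'
  Position 4: 'g'
  Position 3: 'f'
  Position 2: 'd'
  Position 1: 'p'
  Position 0: 'j'
Reversed: ajgfdpj

ajgfdpj


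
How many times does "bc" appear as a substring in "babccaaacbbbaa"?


Searching for "bc" in "babccaaacbbbaa"
Scanning each position:
  Position 0: "ba" => no
  Position 1: "ab" => no
  Position 2: "bc" => MATCH
  Position 3: "cc" => no
  Position 4: "ca" => no
  Position 5: "aa" => no
  Position 6: "aa" => no
  Position 7: "ac" => no
  Position 8: "cb" => no
  Position 9: "bb" => no
  Position 10: "bb" => no
  Position 11: "ba" => no
  Position 12: "aa" => no
Total occurrences: 1

1


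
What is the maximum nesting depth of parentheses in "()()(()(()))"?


Input: "()()(()(()))"
Tracking depth:
  Position 0 '(': depth becomes 1
  Position 1 ')': depth becomes 0
  Position 2 '(': depth becomes 1
  Position 3 ')': depth becomes 0
  Position 4 '(': depth becomes 1
  Position 5 '(': depth becomes 2
  Position 6 ')': depth becomes 1
  Position 7 '(': depth becomes 2
  Position 8 '(': depth becomes 3
  Position 9 ')': depth becomes 2
  Position 10 ')': depth becomes 1
  Position 11 ')': depth becomes 0
Maximum depth reached: 3

3


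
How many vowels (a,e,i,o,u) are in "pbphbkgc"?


Input: pbphbkgc
Checking each character:
  'p' at position 0: consonant
  'b' at position 1: consonant
  'p' at position 2: consonant
  'h' at position 3: consonant
  'b' at position 4: consonant
  'k' at position 5: consonant
  'g' at position 6: consonant
  'c' at position 7: consonant
Total vowels: 0

0


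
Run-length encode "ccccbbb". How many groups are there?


Input: ccccbbb
Scanning for consecutive runs:
  Group 1: 'c' x 4 (positions 0-3)
  Group 2: 'b' x 3 (positions 4-6)
Total groups: 2

2


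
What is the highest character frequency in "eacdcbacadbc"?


Input: eacdcbacadbc
Character counts:
  'a': 3
  'b': 2
  'c': 4
  'd': 2
  'e': 1
Maximum frequency: 4

4


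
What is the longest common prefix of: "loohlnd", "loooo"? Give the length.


Words: loohlnd, loooo
  Position 0: all 'l' => match
  Position 1: all 'o' => match
  Position 2: all 'o' => match
  Position 3: ('h', 'o') => mismatch, stop
LCP = "loo" (length 3)

3


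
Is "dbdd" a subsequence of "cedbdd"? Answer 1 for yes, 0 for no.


Check if "dbdd" is a subsequence of "cedbdd"
Greedy scan:
  Position 0 ('c'): no match needed
  Position 1 ('e'): no match needed
  Position 2 ('d'): matches sub[0] = 'd'
  Position 3 ('b'): matches sub[1] = 'b'
  Position 4 ('d'): matches sub[2] = 'd'
  Position 5 ('d'): matches sub[3] = 'd'
All 4 characters matched => is a subsequence

1


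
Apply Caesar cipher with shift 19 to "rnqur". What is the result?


Caesar cipher: shift "rnqur" by 19
  'r' (pos 17) + 19 = pos 10 = 'k'
  'n' (pos 13) + 19 = pos 6 = 'g'
  'q' (pos 16) + 19 = pos 9 = 'j'
  'u' (pos 20) + 19 = pos 13 = 'n'
  'r' (pos 17) + 19 = pos 10 = 'k'
Result: kgjnk

kgjnk


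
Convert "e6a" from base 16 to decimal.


Input: "e6a" in base 16
Positional expansion:
  Digit 'e' (value 14) x 16^2 = 3584
  Digit '6' (value 6) x 16^1 = 96
  Digit 'a' (value 10) x 16^0 = 10
Sum = 3690

3690


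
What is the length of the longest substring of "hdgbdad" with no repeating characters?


Input: "hdgbdad"
Sliding window (track last position of each char):
  Position 0 ('h'): window [0,0] length 1 -- new best
  Position 1 ('d'): window [0,1] length 2 -- new best
  Position 2 ('g'): window [0,2] length 3 -- new best
  Position 3 ('b'): window [0,3] length 4 -- new best
  Position 4 ('d'): repeat (last at 1), move window start to 2
  Position 4 ('d'): window [2,4] length 3
  Position 5 ('a'): window [2,5] length 4
  Position 6 ('d'): repeat (last at 4), move window start to 5
  Position 6 ('d'): window [5,6] length 2
Longest substring with no repeats: "hdgb" with length 4

4
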